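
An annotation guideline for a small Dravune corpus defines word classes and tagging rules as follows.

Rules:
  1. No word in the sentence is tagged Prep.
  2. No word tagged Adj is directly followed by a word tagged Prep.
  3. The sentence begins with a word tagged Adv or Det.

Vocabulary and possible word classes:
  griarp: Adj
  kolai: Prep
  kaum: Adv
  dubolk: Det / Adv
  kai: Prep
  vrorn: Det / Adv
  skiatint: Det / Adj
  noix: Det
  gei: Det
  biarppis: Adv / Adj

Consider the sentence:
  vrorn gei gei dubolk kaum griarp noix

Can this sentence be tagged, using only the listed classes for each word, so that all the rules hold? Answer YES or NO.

Candidates per position — 1:vrorn {Det,Adv}; 2:gei {Det}; 3:gei {Det}; 4:dubolk {Det,Adv}; 5:kaum {Adv}; 6:griarp {Adj}; 7:noix {Det}.
One satisfying assignment: Det Det Det Adv Adv Adj Det.
Check: rule 1 ok; rule 2 ok; rule 3 ok.

YES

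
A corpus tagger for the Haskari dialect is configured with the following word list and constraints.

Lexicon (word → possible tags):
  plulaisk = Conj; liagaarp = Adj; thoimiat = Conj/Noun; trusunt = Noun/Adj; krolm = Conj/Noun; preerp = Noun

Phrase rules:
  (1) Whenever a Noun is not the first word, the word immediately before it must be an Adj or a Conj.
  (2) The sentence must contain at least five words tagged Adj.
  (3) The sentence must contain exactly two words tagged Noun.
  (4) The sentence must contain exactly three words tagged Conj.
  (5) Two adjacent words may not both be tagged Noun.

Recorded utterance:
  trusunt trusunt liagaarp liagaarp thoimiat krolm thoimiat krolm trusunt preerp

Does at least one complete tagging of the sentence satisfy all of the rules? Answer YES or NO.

Candidates per position — 1:trusunt {Noun,Adj}; 2:trusunt {Noun,Adj}; 3:liagaarp {Adj}; 4:liagaarp {Adj}; 5:thoimiat {Conj,Noun}; 6:krolm {Conj,Noun}; 7:thoimiat {Conj,Noun}; 8:krolm {Conj,Noun}; 9:trusunt {Noun,Adj}; 10:preerp {Noun}.
One satisfying assignment: Adj Adj Adj Adj Noun Conj Conj Conj Adj Noun.
Checking: rule 1 holds; rule 2 holds; rule 3 holds; rule 4 holds; rule 5 holds.

YES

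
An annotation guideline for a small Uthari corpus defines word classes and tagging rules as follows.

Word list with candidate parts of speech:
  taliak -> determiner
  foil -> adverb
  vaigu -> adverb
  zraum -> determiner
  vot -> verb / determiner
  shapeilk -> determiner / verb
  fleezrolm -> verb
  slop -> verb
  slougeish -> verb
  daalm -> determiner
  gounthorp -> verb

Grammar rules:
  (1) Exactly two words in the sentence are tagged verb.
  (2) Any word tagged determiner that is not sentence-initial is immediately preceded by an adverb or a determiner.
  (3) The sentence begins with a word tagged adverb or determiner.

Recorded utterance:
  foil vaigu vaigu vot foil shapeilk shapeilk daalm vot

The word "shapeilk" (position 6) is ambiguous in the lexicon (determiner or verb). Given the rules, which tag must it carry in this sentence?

determiner

Candidates per position — 1:foil {adverb}; 2:vaigu {adverb}; 3:vaigu {adverb}; 4:vot {verb,determiner}; 5:foil {adverb}; 6:shapeilk {determiner,verb}; 7:shapeilk {determiner,verb}; 8:daalm {determiner}; 9:vot {verb,determiner}.
If word 6 were verb, no tagging could satisfy rule 2; so word 6 is determiner.
If word 7 were verb, no tagging could satisfy rule 2; so word 7 is determiner.
If word 9 were determiner, no tagging could satisfy rule 1; so word 9 is verb.
If word 4 were determiner, no tagging could satisfy rule 1; so word 4 is verb.
That leaves exactly one tagging: adverb adverb adverb verb adverb determiner determiner determiner verb.
Rule-by-rule: rule 1 satisfied; rule 2 satisfied; rule 3 satisfied.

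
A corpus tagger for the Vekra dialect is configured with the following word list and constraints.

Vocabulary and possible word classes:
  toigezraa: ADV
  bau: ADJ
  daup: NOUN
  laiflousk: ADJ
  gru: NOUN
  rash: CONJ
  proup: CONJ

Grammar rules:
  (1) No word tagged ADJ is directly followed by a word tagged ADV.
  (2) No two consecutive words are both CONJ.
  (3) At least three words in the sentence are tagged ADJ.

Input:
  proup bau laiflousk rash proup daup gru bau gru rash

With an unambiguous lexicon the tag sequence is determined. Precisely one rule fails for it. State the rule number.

Fixed tagging: CONJ ADJ ADJ CONJ CONJ NOUN NOUN ADJ NOUN CONJ.
Applying the rules: R1 holds, R2 violated, R3 holds.
Only rule 2 fails.

2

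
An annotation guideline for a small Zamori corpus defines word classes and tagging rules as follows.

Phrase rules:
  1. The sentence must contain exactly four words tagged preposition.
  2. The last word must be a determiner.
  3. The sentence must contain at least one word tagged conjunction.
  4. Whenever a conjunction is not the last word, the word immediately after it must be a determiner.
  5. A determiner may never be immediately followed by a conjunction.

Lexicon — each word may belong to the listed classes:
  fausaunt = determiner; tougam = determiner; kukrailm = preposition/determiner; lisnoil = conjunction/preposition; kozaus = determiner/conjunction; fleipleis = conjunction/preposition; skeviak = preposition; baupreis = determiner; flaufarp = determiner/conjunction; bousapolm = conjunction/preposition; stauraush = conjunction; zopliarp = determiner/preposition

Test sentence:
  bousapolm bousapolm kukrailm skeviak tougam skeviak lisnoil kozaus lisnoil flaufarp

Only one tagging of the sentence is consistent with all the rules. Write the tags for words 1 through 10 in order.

preposition conjunction determiner preposition determiner preposition conjunction determiner preposition determiner

Candidates per position — 1:bousapolm {conjunction,preposition}; 2:bousapolm {conjunction,preposition}; 3:kukrailm {preposition,determiner}; 4:skeviak {preposition}; 5:tougam {determiner}; 6:skeviak {preposition}; 7:lisnoil {conjunction,preposition}; 8:kozaus {determiner,conjunction}; 9:lisnoil {conjunction,preposition}; 10:flaufarp {determiner,conjunction}.
At position 1, choosing conjunction makes rule 4 impossible to satisfy; hence preposition.
At position 8, choosing conjunction makes rule 4 impossible to satisfy; hence determiner.
At position 9, choosing conjunction makes rule 5 impossible to satisfy; hence preposition.
At position 10, choosing conjunction makes rule 2 impossible to satisfy; hence determiner.
At position 2, choosing preposition makes rule 1 impossible to satisfy; hence conjunction.
At position 3, choosing preposition makes rule 1 impossible to satisfy; hence determiner.
At position 7, choosing preposition makes rule 1 impossible to satisfy; hence conjunction.
That leaves exactly one tagging: preposition conjunction determiner preposition determiner preposition conjunction determiner preposition determiner.
Check: rule 1 ok; rule 2 ok; rule 3 ok; rule 4 ok; rule 5 ok.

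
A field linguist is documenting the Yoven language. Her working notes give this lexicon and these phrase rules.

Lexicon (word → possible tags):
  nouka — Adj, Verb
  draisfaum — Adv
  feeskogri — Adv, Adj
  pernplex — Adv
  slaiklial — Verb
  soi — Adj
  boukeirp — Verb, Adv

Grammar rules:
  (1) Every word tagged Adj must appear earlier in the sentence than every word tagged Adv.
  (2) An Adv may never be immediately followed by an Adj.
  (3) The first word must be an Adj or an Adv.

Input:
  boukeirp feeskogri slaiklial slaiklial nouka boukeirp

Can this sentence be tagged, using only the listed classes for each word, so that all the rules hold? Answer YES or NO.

YES

Candidates per position — 1:boukeirp {Verb,Adv}; 2:feeskogri {Adv,Adj}; 3:slaiklial {Verb}; 4:slaiklial {Verb}; 5:nouka {Adj,Verb}; 6:boukeirp {Verb,Adv}.
One satisfying assignment: Adv Adv Verb Verb Verb Verb.
Check: rule 1 ✓; rule 2 ✓; rule 3 ✓.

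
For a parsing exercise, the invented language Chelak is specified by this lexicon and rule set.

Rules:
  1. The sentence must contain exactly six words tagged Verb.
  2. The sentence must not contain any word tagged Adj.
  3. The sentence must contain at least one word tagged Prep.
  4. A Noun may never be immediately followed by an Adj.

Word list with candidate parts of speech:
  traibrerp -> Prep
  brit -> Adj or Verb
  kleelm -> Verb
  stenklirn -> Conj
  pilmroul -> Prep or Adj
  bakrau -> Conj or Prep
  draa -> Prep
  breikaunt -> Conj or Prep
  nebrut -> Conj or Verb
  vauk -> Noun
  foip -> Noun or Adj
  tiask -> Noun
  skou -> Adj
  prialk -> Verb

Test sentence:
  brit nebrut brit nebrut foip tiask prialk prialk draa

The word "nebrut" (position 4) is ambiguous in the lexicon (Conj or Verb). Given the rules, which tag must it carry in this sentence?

Verb

Candidates per position — 1:brit {Adj,Verb}; 2:nebrut {Conj,Verb}; 3:brit {Adj,Verb}; 4:nebrut {Conj,Verb}; 5:foip {Noun,Adj}; 6:tiask {Noun}; 7:prialk {Verb}; 8:prialk {Verb}; 9:draa {Prep}.
Position 1: Adj is ruled out by rule 1; that leaves Verb.
Position 2: Conj is ruled out by rule 1; that leaves Verb.
Position 3: Adj is ruled out by rule 1; that leaves Verb.
Position 4: Conj is ruled out by rule 1; that leaves Verb.
Position 5: Adj is ruled out by rule 2; that leaves Noun.
So the tagging must be: Verb Verb Verb Verb Noun Noun Verb Verb Prep.
Verifying each rule — rule 1 satisfied; rule 2 satisfied; rule 3 satisfied; rule 4 satisfied.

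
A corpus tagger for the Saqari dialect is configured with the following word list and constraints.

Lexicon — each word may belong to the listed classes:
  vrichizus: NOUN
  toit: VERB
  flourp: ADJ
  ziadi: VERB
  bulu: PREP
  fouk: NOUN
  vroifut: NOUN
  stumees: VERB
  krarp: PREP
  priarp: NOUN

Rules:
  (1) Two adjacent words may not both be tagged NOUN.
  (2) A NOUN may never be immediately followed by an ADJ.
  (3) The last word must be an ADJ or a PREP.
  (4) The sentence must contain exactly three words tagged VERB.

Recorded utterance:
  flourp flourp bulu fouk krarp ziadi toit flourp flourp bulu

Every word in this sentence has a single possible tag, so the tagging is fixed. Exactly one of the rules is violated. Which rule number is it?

4

Fixed tagging: ADJ ADJ PREP NOUN PREP VERB VERB ADJ ADJ PREP.
Applying the rules: R1 holds, R2 holds, R3 holds, R4 violated.
Only rule 4 fails.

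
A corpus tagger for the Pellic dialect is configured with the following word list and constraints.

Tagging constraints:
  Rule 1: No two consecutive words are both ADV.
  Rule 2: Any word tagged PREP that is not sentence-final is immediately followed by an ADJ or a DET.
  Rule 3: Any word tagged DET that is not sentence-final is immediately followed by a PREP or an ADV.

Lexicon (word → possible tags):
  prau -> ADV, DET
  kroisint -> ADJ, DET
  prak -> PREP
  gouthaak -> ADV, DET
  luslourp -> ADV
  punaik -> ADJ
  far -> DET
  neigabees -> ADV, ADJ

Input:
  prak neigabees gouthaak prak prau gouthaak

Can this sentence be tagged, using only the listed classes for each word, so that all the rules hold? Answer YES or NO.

YES

Candidates per position — 1:prak {PREP}; 2:neigabees {ADV,ADJ}; 3:gouthaak {ADV,DET}; 4:prak {PREP}; 5:prau {ADV,DET}; 6:gouthaak {ADV,DET}.
One satisfying assignment: PREP ADJ ADV PREP DET ADV.
Checking: rule 1 ✓; rule 2 ✓; rule 3 ✓.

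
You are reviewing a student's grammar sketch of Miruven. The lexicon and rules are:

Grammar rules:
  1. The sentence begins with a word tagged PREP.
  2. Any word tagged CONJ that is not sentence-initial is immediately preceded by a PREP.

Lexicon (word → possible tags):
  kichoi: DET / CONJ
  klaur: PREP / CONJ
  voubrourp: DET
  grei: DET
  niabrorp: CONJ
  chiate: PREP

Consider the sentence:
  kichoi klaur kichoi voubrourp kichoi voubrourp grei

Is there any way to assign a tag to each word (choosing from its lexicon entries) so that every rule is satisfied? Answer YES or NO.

NO

Candidates per position — 1:kichoi {DET,CONJ}; 2:klaur {PREP,CONJ}; 3:kichoi {DET,CONJ}; 4:voubrourp {DET}; 5:kichoi {DET,CONJ}; 6:voubrourp {DET}; 7:grei {DET}.
Rule 1 cannot be satisfied by any choice of tags from the lexicon.
So there is no consistent tagging.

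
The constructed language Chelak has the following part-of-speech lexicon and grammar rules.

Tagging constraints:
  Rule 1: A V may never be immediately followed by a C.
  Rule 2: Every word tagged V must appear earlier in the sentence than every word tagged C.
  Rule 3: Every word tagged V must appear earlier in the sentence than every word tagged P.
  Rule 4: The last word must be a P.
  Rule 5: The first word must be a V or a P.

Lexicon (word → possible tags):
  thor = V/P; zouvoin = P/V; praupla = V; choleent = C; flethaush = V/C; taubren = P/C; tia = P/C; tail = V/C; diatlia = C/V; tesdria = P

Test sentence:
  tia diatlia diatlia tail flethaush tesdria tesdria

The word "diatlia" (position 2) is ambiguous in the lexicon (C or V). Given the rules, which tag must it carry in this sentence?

C

Candidates per position — 1:tia {P,C}; 2:diatlia {C,V}; 3:diatlia {C,V}; 4:tail {V,C}; 5:flethaush {V,C}; 6:tesdria {P}; 7:tesdria {P}.
Position 1: C is ruled out by rule 5; that leaves P.
Position 2: V is ruled out by rule 3; that leaves C.
Position 3: V is ruled out by rule 2; that leaves C.
Position 4: V is ruled out by rule 2; that leaves C.
Position 5: V is ruled out by rule 2; that leaves C.
That leaves exactly one tagging: P C C C C P P.
Verifying each rule — rule 1 satisfied; rule 2 satisfied; rule 3 satisfied; rule 4 satisfied; rule 5 satisfied.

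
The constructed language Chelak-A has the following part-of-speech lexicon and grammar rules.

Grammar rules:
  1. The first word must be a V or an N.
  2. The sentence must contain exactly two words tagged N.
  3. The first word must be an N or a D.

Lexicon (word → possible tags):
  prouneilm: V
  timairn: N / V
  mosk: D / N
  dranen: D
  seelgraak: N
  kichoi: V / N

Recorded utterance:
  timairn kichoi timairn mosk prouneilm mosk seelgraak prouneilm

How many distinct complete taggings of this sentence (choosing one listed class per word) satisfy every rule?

Candidates per position — 1:timairn {N,V}; 2:kichoi {V,N}; 3:timairn {N,V}; 4:mosk {D,N}; 5:prouneilm {V}; 6:mosk {D,N}; 7:seelgraak {N}; 8:prouneilm {V}.
There are 32 candidate sequences in total.
The sequences that satisfy every rule: N V V D V D N V.
Count = 1.

1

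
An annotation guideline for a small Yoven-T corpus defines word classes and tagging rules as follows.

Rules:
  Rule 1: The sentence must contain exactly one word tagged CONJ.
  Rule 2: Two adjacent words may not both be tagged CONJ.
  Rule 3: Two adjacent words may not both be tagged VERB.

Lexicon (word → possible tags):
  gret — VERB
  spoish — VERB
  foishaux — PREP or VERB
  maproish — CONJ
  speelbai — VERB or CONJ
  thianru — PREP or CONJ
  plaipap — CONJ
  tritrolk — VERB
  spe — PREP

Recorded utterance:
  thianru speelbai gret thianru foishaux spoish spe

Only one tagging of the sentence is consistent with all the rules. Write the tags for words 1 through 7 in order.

Candidates per position — 1:thianru {PREP,CONJ}; 2:speelbai {VERB,CONJ}; 3:gret {VERB}; 4:thianru {PREP,CONJ}; 5:foishaux {PREP,VERB}; 6:spoish {VERB}; 7:spe {PREP}.
Position 2: VERB is ruled out by rule 3; that leaves CONJ.
Position 4: CONJ is ruled out by rule 1; that leaves PREP.
Position 5: VERB is ruled out by rule 3; that leaves PREP.
Position 1: CONJ is ruled out by rule 1; that leaves PREP.
The only consistent sequence is: PREP CONJ VERB PREP PREP VERB PREP.
Checking: rule 1 satisfied; rule 2 satisfied; rule 3 satisfied.

PREP CONJ VERB PREP PREP VERB PREP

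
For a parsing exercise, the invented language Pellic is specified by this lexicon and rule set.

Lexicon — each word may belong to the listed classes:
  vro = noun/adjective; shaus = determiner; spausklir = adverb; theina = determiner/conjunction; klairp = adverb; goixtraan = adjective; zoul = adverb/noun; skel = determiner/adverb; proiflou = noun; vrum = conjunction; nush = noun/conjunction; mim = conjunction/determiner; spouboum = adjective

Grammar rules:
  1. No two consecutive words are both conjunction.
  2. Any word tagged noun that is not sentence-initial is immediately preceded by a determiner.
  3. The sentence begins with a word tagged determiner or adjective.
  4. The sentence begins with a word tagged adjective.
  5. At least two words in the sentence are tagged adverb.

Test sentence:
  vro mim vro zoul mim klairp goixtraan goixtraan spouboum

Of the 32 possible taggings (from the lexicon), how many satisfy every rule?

6

Candidates per position — 1:vro {noun,adjective}; 2:mim {conjunction,determiner}; 3:vro {noun,adjective}; 4:zoul {adverb,noun}; 5:mim {conjunction,determiner}; 6:klairp {adverb}; 7:goixtraan {adjective}; 8:goixtraan {adjective}; 9:spouboum {adjective}.
There are 32 candidate sequences in total.
Checking each against the rules leaves 6 sequences.
Count = 6.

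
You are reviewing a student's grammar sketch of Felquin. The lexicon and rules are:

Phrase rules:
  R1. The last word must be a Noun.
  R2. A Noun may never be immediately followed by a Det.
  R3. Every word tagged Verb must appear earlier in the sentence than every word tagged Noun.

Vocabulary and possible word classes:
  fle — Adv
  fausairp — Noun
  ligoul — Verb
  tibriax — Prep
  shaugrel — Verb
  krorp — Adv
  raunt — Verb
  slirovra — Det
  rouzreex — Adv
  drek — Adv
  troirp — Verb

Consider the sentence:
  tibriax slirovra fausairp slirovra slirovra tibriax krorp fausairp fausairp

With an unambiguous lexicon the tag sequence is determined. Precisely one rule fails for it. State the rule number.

2

Fixed tagging: Prep Det Noun Det Det Prep Adv Noun Noun.
Applying the rules: R1 holds, R2 violated, R3 holds.
Only rule 2 fails.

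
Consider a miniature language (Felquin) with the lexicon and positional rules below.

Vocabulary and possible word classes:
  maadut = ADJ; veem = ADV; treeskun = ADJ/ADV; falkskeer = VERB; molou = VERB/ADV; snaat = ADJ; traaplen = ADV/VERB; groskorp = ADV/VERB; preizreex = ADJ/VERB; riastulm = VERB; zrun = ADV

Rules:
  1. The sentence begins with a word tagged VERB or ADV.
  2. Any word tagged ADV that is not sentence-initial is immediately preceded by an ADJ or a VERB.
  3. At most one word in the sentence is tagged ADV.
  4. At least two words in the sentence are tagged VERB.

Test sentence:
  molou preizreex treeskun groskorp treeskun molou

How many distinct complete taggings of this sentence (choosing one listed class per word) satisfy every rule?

Candidates per position — 1:molou {VERB,ADV}; 2:preizreex {ADJ,VERB}; 3:treeskun {ADJ,ADV}; 4:groskorp {ADV,VERB}; 5:treeskun {ADJ,ADV}; 6:molou {VERB,ADV}.
There are 64 candidate sequences in total.
Checking each against the rules leaves 12 sequences.
Count = 12.

12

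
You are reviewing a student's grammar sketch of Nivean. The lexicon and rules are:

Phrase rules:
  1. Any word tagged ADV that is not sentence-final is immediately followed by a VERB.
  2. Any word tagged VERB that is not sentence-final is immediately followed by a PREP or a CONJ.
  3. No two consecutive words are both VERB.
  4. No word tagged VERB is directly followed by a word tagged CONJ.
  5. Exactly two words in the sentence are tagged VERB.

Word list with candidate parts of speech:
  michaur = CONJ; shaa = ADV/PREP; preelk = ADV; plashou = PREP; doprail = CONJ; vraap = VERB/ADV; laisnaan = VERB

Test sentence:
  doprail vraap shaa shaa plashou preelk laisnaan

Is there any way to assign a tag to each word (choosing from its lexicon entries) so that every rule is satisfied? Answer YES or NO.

YES

Candidates per position — 1:doprail {CONJ}; 2:vraap {VERB,ADV}; 3:shaa {ADV,PREP}; 4:shaa {ADV,PREP}; 5:plashou {PREP}; 6:preelk {ADV}; 7:laisnaan {VERB}.
One satisfying assignment: CONJ VERB PREP PREP PREP ADV VERB.
Rule-by-rule: rule 1 satisfied; rule 2 satisfied; rule 3 satisfied; rule 4 satisfied; rule 5 satisfied.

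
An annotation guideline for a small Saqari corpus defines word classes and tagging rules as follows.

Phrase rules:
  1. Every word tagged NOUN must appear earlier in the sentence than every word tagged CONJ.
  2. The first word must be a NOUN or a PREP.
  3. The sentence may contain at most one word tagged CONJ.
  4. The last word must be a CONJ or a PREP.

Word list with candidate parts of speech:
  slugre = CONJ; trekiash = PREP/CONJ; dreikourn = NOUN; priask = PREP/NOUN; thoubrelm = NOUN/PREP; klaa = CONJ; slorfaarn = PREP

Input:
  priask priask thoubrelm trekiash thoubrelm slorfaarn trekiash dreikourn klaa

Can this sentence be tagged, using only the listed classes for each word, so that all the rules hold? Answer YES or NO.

YES

Candidates per position — 1:priask {PREP,NOUN}; 2:priask {PREP,NOUN}; 3:thoubrelm {NOUN,PREP}; 4:trekiash {PREP,CONJ}; 5:thoubrelm {NOUN,PREP}; 6:slorfaarn {PREP}; 7:trekiash {PREP,CONJ}; 8:dreikourn {NOUN}; 9:klaa {CONJ}.
One satisfying assignment: NOUN NOUN PREP PREP NOUN PREP PREP NOUN CONJ.
Checking: rule 1 satisfied; rule 2 satisfied; rule 3 satisfied; rule 4 satisfied.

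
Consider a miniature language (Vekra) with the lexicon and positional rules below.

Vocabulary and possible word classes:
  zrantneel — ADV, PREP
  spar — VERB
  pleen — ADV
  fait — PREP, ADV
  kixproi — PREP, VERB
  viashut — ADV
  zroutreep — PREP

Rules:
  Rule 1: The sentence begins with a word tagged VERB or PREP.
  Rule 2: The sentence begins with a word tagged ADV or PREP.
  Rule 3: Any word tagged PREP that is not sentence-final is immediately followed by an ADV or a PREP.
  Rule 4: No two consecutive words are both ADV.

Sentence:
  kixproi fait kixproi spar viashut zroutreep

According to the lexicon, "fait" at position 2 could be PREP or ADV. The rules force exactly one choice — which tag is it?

Candidates per position — 1:kixproi {PREP,VERB}; 2:fait {PREP,ADV}; 3:kixproi {PREP,VERB}; 4:spar {VERB}; 5:viashut {ADV}; 6:zroutreep {PREP}.
If word 1 were VERB, no tagging could satisfy rule 2; so word 1 is PREP.
If word 2 were PREP, no tagging could satisfy rule 3; so word 2 is ADV.
If word 3 were PREP, no tagging could satisfy rule 3; so word 3 is VERB.
So the tagging must be: PREP ADV VERB VERB ADV PREP.
Rule-by-rule: rule 1 ✓; rule 2 ✓; rule 3 ✓; rule 4 ✓.

ADV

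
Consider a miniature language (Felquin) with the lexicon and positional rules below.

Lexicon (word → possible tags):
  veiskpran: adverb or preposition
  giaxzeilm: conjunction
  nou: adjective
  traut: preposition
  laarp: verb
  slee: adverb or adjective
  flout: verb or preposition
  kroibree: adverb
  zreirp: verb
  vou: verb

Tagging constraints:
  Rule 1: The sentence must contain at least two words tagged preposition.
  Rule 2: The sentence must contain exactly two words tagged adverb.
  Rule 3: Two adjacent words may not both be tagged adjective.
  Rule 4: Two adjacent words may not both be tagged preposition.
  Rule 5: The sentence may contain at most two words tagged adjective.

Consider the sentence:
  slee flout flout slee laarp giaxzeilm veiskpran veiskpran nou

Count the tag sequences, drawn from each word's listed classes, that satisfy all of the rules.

8

Candidates per position — 1:slee {adverb,adjective}; 2:flout {verb,preposition}; 3:flout {verb,preposition}; 4:slee {adverb,adjective}; 5:laarp {verb}; 6:giaxzeilm {conjunction}; 7:veiskpran {adverb,preposition}; 8:veiskpran {adverb,preposition}; 9:nou {adjective}.
There are 64 candidate sequences in total.
Checking each against the rules leaves 8 sequences.
Count = 8.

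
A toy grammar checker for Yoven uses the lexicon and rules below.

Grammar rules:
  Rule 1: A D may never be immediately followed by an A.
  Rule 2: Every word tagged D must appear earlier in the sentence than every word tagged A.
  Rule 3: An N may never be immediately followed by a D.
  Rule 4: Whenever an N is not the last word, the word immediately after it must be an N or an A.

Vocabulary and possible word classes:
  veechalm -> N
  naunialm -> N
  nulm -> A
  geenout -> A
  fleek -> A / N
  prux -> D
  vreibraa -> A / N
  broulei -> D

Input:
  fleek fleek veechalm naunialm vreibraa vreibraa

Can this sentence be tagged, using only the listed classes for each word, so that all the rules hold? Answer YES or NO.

Candidates per position — 1:fleek {A,N}; 2:fleek {A,N}; 3:veechalm {N}; 4:naunialm {N}; 5:vreibraa {A,N}; 6:vreibraa {A,N}.
One satisfying assignment: N A N N A N.
Verifying each rule — rule 1 holds; rule 2 holds; rule 3 holds; rule 4 holds.

YES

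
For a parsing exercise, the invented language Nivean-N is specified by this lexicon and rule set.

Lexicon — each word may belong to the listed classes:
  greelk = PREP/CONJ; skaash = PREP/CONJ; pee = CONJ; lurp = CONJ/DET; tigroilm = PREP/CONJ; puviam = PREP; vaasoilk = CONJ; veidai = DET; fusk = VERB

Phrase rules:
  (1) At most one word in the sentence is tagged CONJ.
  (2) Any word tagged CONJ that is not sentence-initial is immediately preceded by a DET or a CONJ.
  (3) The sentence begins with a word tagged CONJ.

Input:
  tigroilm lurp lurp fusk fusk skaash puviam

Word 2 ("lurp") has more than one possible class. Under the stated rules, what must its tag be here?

Candidates per position — 1:tigroilm {PREP,CONJ}; 2:lurp {CONJ,DET}; 3:lurp {CONJ,DET}; 4:fusk {VERB}; 5:fusk {VERB}; 6:skaash {PREP,CONJ}; 7:puviam {PREP}.
At position 1, choosing PREP makes rule 3 impossible to satisfy; hence CONJ.
At position 2, choosing CONJ makes rule 1 impossible to satisfy; hence DET.
At position 3, choosing CONJ makes rule 1 impossible to satisfy; hence DET.
At position 6, choosing CONJ makes rule 1 impossible to satisfy; hence PREP.
The unique satisfying tagging is: CONJ DET DET VERB VERB PREP PREP.
Check: rule 1 holds; rule 2 holds; rule 3 holds.

DET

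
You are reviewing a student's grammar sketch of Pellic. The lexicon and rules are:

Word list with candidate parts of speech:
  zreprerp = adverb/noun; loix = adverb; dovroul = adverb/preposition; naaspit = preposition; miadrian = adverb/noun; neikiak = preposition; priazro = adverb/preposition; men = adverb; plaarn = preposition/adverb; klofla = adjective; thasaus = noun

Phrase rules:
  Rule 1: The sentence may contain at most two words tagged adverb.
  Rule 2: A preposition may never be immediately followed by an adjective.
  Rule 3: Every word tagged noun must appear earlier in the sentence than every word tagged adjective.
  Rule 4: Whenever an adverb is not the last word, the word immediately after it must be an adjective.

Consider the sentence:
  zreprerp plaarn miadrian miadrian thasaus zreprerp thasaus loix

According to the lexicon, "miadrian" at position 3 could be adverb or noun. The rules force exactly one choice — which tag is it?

noun

Candidates per position — 1:zreprerp {adverb,noun}; 2:plaarn {preposition,adverb}; 3:miadrian {adverb,noun}; 4:miadrian {adverb,noun}; 5:thasaus {noun}; 6:zreprerp {adverb,noun}; 7:thasaus {noun}; 8:loix {adverb}.
Position 1: tagging it adverb would leave rule 4 unsatisfiable, so it must be noun.
Position 2: tagging it adverb would leave rule 4 unsatisfiable, so it must be preposition.
Position 3: tagging it adverb would leave rule 4 unsatisfiable, so it must be noun.
Position 4: tagging it adverb would leave rule 4 unsatisfiable, so it must be noun.
Position 6: tagging it adverb would leave rule 4 unsatisfiable, so it must be noun.
The unique satisfying tagging is: noun preposition noun noun noun noun noun adverb.
Rule-by-rule: rule 1 ok; rule 2 ok; rule 3 ok; rule 4 ok.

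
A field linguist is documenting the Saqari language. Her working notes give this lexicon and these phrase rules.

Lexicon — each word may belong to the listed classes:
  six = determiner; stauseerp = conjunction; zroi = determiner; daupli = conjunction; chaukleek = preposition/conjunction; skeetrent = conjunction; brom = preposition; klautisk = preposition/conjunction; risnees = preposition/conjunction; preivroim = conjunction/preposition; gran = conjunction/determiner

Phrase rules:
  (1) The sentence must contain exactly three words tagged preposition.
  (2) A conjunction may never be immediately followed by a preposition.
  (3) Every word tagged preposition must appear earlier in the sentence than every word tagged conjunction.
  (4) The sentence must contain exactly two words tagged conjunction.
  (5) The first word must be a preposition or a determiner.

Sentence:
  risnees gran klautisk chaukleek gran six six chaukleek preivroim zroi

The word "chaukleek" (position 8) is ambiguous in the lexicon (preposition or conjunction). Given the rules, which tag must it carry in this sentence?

conjunction

Candidates per position — 1:risnees {preposition,conjunction}; 2:gran {conjunction,determiner}; 3:klautisk {preposition,conjunction}; 4:chaukleek {preposition,conjunction}; 5:gran {conjunction,determiner}; 6:six {determiner}; 7:six {determiner}; 8:chaukleek {preposition,conjunction}; 9:preivroim {conjunction,preposition}; 10:zroi {determiner}.
If word 1 were conjunction, no tagging could satisfy rule 5; so word 1 is preposition.
Position 8: the remaining choice is settled jointly with positions 2, 3, 4, 5, 9 — only conjunction at position 8 is part of a tagging that satisfies every rule.
The unique satisfying tagging is: preposition determiner preposition preposition determiner determiner determiner conjunction conjunction determiner.
Checking: rule 1 satisfied; rule 2 satisfied; rule 3 satisfied; rule 4 satisfied; rule 5 satisfied.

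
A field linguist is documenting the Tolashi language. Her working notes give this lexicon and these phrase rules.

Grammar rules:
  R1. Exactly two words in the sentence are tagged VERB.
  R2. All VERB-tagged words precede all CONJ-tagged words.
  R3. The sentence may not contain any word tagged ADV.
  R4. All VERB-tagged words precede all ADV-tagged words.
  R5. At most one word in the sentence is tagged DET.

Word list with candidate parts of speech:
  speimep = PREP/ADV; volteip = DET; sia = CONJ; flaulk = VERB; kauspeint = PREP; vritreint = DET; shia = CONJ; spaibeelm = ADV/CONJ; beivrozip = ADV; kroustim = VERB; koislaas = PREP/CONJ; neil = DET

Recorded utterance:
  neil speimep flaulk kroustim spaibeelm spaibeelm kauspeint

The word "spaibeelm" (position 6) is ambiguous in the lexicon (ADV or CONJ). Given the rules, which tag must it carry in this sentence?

CONJ

Candidates per position — 1:neil {DET}; 2:speimep {PREP,ADV}; 3:flaulk {VERB}; 4:kroustim {VERB}; 5:spaibeelm {ADV,CONJ}; 6:spaibeelm {ADV,CONJ}; 7:kauspeint {PREP}.
Word 2 cannot be ADV — rule 3 would then fail for every completion. It is PREP.
Word 5 cannot be ADV — rule 3 would then fail for every completion. It is CONJ.
Word 6 cannot be ADV — rule 3 would then fail for every completion. It is CONJ.
That leaves exactly one tagging: DET PREP VERB VERB CONJ CONJ PREP.
Verifying each rule — rule 1 ok; rule 2 ok; rule 3 ok; rule 4 ok; rule 5 ok.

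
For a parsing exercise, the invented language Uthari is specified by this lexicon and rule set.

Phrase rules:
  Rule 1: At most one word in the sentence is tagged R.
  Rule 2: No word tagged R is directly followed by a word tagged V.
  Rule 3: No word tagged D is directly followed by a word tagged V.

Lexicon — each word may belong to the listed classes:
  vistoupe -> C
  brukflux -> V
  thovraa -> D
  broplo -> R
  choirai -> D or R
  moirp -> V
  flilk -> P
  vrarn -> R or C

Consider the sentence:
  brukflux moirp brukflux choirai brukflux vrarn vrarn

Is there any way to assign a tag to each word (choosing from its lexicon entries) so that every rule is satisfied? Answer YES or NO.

NO

Candidates per position — 1:brukflux {V}; 2:moirp {V}; 3:brukflux {V}; 4:choirai {D,R}; 5:brukflux {V}; 6:vrarn {R,C}; 7:vrarn {R,C}.
Every candidate sequence violates at least one rule; no consistent tagging exists.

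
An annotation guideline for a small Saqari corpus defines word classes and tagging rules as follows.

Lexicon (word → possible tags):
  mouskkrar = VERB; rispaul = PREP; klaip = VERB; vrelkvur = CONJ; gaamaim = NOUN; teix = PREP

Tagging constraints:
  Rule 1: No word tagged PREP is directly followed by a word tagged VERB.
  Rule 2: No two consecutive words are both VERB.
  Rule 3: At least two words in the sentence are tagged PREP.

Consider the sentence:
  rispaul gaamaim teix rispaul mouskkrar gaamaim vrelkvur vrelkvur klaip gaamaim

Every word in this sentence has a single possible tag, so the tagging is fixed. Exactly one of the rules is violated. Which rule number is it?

1

Fixed tagging: PREP NOUN PREP PREP VERB NOUN CONJ CONJ VERB NOUN.
Rule check: R1 fails, R2 ok, R3 ok.
Only rule 1 fails.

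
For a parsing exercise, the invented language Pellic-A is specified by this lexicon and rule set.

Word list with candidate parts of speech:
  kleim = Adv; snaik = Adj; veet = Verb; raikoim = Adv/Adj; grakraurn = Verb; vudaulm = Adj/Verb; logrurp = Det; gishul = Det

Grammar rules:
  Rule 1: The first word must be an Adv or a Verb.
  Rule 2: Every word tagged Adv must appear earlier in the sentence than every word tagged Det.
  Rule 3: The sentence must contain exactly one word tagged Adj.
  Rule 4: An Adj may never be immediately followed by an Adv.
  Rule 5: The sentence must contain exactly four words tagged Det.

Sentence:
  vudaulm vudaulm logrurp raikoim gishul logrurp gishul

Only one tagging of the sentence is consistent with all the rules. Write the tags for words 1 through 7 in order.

Verb Verb Det Adj Det Det Det

Candidates per position — 1:vudaulm {Adj,Verb}; 2:vudaulm {Adj,Verb}; 3:logrurp {Det}; 4:raikoim {Adv,Adj}; 5:gishul {Det}; 6:logrurp {Det}; 7:gishul {Det}.
At position 1, choosing Adj makes rule 1 impossible to satisfy; hence Verb.
At position 4, choosing Adv makes rule 2 impossible to satisfy; hence Adj.
At position 2, choosing Adj makes rule 3 impossible to satisfy; hence Verb.
That leaves exactly one tagging: Verb Verb Det Adj Det Det Det.
Rule-by-rule: rule 1 ok; rule 2 ok; rule 3 ok; rule 4 ok; rule 5 ok.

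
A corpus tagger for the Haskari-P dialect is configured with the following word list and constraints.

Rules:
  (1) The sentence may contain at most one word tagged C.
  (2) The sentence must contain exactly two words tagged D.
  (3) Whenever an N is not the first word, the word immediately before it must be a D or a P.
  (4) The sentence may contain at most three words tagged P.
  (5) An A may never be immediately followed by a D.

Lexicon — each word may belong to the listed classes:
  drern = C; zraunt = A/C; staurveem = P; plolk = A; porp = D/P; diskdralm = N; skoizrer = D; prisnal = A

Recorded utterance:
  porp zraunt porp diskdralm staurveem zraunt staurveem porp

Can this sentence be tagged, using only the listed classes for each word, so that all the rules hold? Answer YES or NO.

Candidates per position — 1:porp {D,P}; 2:zraunt {A,C}; 3:porp {D,P}; 4:diskdralm {N}; 5:staurveem {P}; 6:zraunt {A,C}; 7:staurveem {P}; 8:porp {D,P}.
One satisfying assignment: P C D N P A P D.
Check: rule 1 ok; rule 2 ok; rule 3 ok; rule 4 ok; rule 5 ok.

YES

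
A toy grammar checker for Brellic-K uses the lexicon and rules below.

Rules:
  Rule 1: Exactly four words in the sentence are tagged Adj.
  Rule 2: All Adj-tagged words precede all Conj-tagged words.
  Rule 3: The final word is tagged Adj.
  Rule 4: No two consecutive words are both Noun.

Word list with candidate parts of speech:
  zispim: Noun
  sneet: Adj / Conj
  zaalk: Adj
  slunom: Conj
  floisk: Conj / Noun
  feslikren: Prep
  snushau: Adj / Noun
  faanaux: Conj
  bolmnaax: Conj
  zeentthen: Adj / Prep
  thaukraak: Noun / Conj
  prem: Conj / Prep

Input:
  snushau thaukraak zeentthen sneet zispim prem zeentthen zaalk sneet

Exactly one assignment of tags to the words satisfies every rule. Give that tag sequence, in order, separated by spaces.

Candidates per position — 1:snushau {Adj,Noun}; 2:thaukraak {Noun,Conj}; 3:zeentthen {Adj,Prep}; 4:sneet {Adj,Conj}; 5:zispim {Noun}; 6:prem {Conj,Prep}; 7:zeentthen {Adj,Prep}; 8:zaalk {Adj}; 9:sneet {Adj,Conj}.
Word 2 cannot be Conj — rule 2 would then fail for every completion. It is Noun.
Word 4 cannot be Conj — rule 2 would then fail for every completion. It is Adj.
Word 6 cannot be Conj — rule 2 would then fail for every completion. It is Prep.
Word 9 cannot be Conj — rule 3 would then fail for every completion. It is Adj.
Word 1 cannot be Noun — rule 4 would then fail for every completion. It is Adj.
Word 3 cannot be Adj — rule 1 would then fail for every completion. It is Prep.
Word 7 cannot be Adj — rule 1 would then fail for every completion. It is Prep.
That leaves exactly one tagging: Adj Noun Prep Adj Noun Prep Prep Adj Adj.
Checking: rule 1 ok; rule 2 ok; rule 3 ok; rule 4 ok.

Adj Noun Prep Adj Noun Prep Prep Adj Adj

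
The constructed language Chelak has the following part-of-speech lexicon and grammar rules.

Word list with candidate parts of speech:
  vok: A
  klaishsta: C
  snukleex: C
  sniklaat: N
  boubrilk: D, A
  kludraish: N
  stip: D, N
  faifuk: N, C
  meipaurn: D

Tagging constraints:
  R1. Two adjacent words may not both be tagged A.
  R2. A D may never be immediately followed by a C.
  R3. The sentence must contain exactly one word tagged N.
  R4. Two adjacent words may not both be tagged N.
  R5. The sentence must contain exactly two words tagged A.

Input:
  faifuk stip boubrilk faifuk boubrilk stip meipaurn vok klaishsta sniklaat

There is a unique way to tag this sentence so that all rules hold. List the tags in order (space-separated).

Candidates per position — 1:faifuk {N,C}; 2:stip {D,N}; 3:boubrilk {D,A}; 4:faifuk {N,C}; 5:boubrilk {D,A}; 6:stip {D,N}; 7:meipaurn {D}; 8:vok {A}; 9:klaishsta {C}; 10:sniklaat {N}.
If word 1 were N, no tagging could satisfy rule 3; so word 1 is C.
If word 2 were N, no tagging could satisfy rule 3; so word 2 is D.
If word 4 were N, no tagging could satisfy rule 3; so word 4 is C.
If word 6 were N, no tagging could satisfy rule 3; so word 6 is D.
If word 3 were D, no tagging could satisfy rule 2; so word 3 is A.
If word 5 were A, no tagging could satisfy rule 5; so word 5 is D.
The only consistent sequence is: C D A C D D D A C N.
Check: rule 1 ok; rule 2 ok; rule 3 ok; rule 4 ok; rule 5 ok.

C D A C D D D A C N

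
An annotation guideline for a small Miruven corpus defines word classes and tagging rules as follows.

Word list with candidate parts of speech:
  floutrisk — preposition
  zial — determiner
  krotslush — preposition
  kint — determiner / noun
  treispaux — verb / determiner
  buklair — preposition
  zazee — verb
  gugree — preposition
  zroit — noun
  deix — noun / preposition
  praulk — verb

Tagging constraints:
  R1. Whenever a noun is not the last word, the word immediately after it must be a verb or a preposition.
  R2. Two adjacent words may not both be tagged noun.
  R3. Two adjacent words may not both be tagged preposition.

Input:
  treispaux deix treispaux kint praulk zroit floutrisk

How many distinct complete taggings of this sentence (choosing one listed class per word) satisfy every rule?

Candidates per position — 1:treispaux {verb,determiner}; 2:deix {noun,preposition}; 3:treispaux {verb,determiner}; 4:kint {determiner,noun}; 5:praulk {verb}; 6:zroit {noun}; 7:floutrisk {preposition}.
There are 16 candidate sequences in total.
Checking each against the rules leaves 12 sequences.
Count = 12.

12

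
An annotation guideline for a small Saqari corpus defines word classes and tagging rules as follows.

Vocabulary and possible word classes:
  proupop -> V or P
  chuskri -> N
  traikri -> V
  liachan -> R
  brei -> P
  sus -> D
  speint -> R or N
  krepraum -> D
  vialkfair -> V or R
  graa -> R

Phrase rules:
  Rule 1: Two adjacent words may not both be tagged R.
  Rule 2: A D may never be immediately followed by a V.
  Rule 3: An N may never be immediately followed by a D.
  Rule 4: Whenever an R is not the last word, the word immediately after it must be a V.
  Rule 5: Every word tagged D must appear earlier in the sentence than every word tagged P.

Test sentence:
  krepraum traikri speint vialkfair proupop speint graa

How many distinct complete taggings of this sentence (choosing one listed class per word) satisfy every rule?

Candidates per position — 1:krepraum {D}; 2:traikri {V}; 3:speint {R,N}; 4:vialkfair {V,R}; 5:proupop {V,P}; 6:speint {R,N}; 7:graa {R}.
There are 16 candidate sequences in total.
Rule 2 cannot be satisfied by any choice of tags from the lexicon.
So there is no consistent tagging.
Count = 0.

0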